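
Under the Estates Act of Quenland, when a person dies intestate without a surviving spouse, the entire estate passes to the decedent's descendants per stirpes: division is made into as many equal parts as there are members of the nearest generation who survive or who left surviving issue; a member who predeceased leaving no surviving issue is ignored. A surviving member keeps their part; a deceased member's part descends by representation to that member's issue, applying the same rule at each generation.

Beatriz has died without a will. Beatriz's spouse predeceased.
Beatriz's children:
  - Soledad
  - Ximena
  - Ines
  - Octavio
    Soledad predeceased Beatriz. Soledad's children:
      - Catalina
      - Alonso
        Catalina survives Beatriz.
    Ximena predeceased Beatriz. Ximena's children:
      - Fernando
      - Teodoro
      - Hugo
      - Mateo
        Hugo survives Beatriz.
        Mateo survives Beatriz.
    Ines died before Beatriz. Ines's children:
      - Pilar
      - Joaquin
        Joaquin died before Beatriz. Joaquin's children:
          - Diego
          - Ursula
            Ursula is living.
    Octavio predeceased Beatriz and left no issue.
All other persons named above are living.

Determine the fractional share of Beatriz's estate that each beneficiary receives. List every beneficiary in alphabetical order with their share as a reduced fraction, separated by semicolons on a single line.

There is no surviving spouse, so the entire estate passes to Beatriz's descendants per stirpes.
Octavio left no surviving issue, so that branch lapses and is disregarded.
The estate is divided into 3 equal shares of 1/3 among Soledad, Ximena, Ines.
Soledad predeceased; the 1/3 allotted to Soledad's branch passes to Soledad's issue by representation.
The 1/3 is divided into 2 equal shares of 1/6 among Catalina, Alonso.
Catalina is living and takes 1/6.
Alonso is living and takes 1/6.
Ximena predeceased; the 1/3 allotted to Ximena's branch passes to Ximena's issue by representation.
The 1/3 is divided into 4 equal shares of 1/12 among Fernando, Teodoro, Hugo, Mateo.
Fernando is living and takes 1/12.
Teodoro is living and takes 1/12.
Hugo is living and takes 1/12.
Mateo is living and takes 1/12.
Ines predeceased; the 1/3 allotted to Ines's branch passes to Ines's issue by representation.
The 1/3 is divided into 2 equal shares of 1/6 among Pilar, Joaquin.
Pilar is living and takes 1/6.
Joaquin predeceased; the 1/6 allotted to Joaquin's branch passes to Joaquin's issue by representation.
The 1/6 is divided into 2 equal shares of 1/12 among Diego, Ursula.
Diego is living and takes 1/12.
Ursula is living and takes 1/12.

Alonso 1/6; Catalina 1/6; Diego 1/12; Fernando 1/12; Hugo 1/12; Mateo 1/12; Pilar 1/6; Teodoro 1/12; Ursula 1/12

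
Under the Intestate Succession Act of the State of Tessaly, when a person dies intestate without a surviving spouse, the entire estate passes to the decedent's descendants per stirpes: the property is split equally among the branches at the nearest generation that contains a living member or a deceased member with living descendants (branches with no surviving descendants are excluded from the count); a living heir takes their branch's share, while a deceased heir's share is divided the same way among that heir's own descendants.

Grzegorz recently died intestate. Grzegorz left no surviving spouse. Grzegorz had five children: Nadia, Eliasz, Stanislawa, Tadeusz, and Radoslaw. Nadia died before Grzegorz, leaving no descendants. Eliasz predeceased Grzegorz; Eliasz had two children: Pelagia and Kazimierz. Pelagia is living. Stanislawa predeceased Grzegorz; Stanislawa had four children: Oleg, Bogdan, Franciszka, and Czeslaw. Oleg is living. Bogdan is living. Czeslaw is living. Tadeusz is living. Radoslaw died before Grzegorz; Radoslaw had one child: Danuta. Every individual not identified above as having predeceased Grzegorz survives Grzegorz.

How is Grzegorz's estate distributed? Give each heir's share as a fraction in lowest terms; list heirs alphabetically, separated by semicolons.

There is no surviving spouse, so the entire estate passes to Grzegorz's descendants per stirpes.
Nadia left no surviving issue, so that branch lapses and is disregarded.
The estate is divided into 4 equal shares of 1/4 among Eliasz, Stanislawa, Tadeusz, Radoslaw.
Eliasz predeceased; the 1/4 allotted to Eliasz's branch passes to Eliasz's issue by representation.
The 1/4 is divided into 2 equal shares of 1/8 among Pelagia, Kazimierz.
Pelagia is living and takes 1/8.
Kazimierz is living and takes 1/8.
Stanislawa predeceased; the 1/4 allotted to Stanislawa's branch passes to Stanislawa's issue by representation.
The 1/4 is divided into 4 equal shares of 1/16 among Oleg, Bogdan, Franciszka, Czeslaw.
Oleg is living and takes 1/16.
Bogdan is living and takes 1/16.
Franciszka is living and takes 1/16.
Czeslaw is living and takes 1/16.
Tadeusz is living and takes 1/4.
Radoslaw predeceased; the 1/4 allotted to Radoslaw's branch passes to Radoslaw's issue by representation.
Danuta is the sole taker at this level and receives the full 1/4.

Bogdan 1/16; Czeslaw 1/16; Danuta 1/4; Franciszka 1/16; Kazimierz 1/8; Oleg 1/16; Pelagia 1/8; Tadeusz 1/4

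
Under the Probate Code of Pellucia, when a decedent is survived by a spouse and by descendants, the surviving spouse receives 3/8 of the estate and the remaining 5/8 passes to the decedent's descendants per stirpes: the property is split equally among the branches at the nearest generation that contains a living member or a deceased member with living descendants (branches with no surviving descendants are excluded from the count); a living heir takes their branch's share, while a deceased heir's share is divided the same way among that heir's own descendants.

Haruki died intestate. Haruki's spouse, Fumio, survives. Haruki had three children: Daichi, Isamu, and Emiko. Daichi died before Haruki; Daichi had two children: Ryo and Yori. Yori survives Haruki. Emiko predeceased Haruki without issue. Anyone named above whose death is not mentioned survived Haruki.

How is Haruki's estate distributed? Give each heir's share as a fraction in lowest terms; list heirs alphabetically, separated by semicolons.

Fumio, as surviving spouse, takes 3/8.
The remaining 5/8 passes to Haruki's descendants per stirpes.
Emiko left no surviving issue, so that branch lapses and is disregarded.
The 5/8 is divided into 2 equal shares of 5/16 among Daichi, Isamu.
Daichi predeceased; the 5/16 allotted to Daichi's branch passes to Daichi's issue by representation.
The 5/16 is divided into 2 equal shares of 5/32 among Ryo, Yori.
Ryo is living and takes 5/32.
Yori is living and takes 5/32.
Isamu is living and takes 5/16.

Fumio 3/8; Isamu 5/16; Ryo 5/32; Yori 5/32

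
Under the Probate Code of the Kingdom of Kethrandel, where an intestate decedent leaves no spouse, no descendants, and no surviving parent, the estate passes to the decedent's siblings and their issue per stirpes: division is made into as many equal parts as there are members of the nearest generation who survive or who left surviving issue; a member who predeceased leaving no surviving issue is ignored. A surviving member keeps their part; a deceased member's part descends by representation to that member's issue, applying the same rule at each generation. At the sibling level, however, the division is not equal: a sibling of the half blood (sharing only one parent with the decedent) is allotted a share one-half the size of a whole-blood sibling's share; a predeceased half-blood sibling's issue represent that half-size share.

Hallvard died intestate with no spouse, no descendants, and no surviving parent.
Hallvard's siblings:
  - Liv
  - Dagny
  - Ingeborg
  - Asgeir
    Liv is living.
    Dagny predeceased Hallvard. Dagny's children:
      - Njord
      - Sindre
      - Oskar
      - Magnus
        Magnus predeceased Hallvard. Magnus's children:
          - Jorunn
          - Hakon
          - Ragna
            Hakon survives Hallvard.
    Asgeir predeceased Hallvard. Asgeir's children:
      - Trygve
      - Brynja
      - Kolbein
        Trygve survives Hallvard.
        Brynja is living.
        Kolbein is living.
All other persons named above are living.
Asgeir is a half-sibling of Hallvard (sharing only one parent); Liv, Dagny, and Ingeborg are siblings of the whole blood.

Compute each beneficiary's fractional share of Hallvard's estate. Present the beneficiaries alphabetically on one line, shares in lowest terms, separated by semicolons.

Brynja 1/21; Hakon 1/42; Ingeborg 2/7; Jorunn 1/42; Kolbein 1/21; Liv 2/7; Njord 1/14; Oskar 1/14; Ragna 1/42; Sindre 1/14; Trygve 1/21

No spouse, descendants, or parent survives, so the estate passes to Hallvard's siblings per stirpes.
Half-blood siblings count for one-half the weight of whole-blood siblings at the initial division.
Dividing 1 in proportion to weights (total weight 7/2): Liv (weight 1) → 2/7; Dagny (weight 1) → 2/7; Ingeborg (weight 1) → 2/7; Asgeir (weight 1/2) → 1/7.
Liv is living and takes 2/7.
Dagny predeceased; the 2/7 allotted to Dagny's branch passes to Dagny's issue by representation.
The 2/7 is divided into 4 equal shares of 1/14 among Njord, Sindre, Oskar, Magnus.
Njord is living and takes 1/14.
Sindre is living and takes 1/14.
Oskar is living and takes 1/14.
Magnus predeceased; the 1/14 allotted to Magnus's branch passes to Magnus's issue by representation.
The 1/14 is divided into 3 equal shares of 1/42 among Jorunn, Hakon, Ragna.
Jorunn is living and takes 1/42.
Hakon is living and takes 1/42.
Ragna is living and takes 1/42.
Ingeborg is living and takes 2/7.
Asgeir predeceased; the 1/7 allotted to Asgeir's branch passes to Asgeir's issue by representation.
The 1/7 is divided into 3 equal shares of 1/21 among Trygve, Brynja, Kolbein.
Trygve is living and takes 1/21.
Brynja is living and takes 1/21.
Kolbein is living and takes 1/21.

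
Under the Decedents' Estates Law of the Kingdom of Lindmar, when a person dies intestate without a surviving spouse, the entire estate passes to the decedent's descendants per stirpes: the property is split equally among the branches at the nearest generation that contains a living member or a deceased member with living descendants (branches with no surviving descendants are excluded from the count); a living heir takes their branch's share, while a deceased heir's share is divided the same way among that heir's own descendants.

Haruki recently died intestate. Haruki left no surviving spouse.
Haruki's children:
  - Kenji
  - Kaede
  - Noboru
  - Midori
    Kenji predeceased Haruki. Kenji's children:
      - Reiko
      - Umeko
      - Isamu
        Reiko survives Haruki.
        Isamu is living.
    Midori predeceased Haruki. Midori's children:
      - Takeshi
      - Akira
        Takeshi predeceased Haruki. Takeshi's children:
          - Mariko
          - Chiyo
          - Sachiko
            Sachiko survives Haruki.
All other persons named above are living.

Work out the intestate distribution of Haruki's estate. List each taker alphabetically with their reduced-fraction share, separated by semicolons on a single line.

There is no surviving spouse, so the entire estate passes to Haruki's descendants per stirpes.
The estate is divided into 4 equal shares of 1/4 among Kenji, Kaede, Noboru, Midori.
Kenji predeceased; the 1/4 allotted to Kenji's branch passes to Kenji's issue by representation.
The 1/4 is divided into 3 equal shares of 1/12 among Reiko, Umeko, Isamu.
Reiko is living and takes 1/12.
Umeko is living and takes 1/12.
Isamu is living and takes 1/12.
Kaede is living and takes 1/4.
Noboru is living and takes 1/4.
Midori predeceased; the 1/4 allotted to Midori's branch passes to Midori's issue by representation.
The 1/4 is divided into 2 equal shares of 1/8 among Takeshi, Akira.
Takeshi predeceased; the 1/8 allotted to Takeshi's branch passes to Takeshi's issue by representation.
The 1/8 is divided into 3 equal shares of 1/24 among Mariko, Chiyo, Sachiko.
Mariko is living and takes 1/24.
Chiyo is living and takes 1/24.
Sachiko is living and takes 1/24.
Akira is living and takes 1/8.

Akira 1/8; Chiyo 1/24; Isamu 1/12; Kaede 1/4; Mariko 1/24; Noboru 1/4; Reiko 1/12; Sachiko 1/24; Umeko 1/12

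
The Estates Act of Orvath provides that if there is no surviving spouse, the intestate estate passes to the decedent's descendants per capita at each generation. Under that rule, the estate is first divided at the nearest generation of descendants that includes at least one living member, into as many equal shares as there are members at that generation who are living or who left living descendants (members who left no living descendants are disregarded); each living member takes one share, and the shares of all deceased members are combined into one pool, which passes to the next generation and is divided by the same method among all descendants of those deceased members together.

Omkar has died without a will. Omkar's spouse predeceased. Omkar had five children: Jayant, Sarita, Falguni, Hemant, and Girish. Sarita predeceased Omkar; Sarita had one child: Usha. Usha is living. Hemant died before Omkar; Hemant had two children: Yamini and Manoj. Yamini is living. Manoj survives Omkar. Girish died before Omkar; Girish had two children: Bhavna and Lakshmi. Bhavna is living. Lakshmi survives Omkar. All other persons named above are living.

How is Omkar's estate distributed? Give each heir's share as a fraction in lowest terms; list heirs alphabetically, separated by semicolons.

Bhavna 3/25; Falguni 1/5; Jayant 1/5; Lakshmi 3/25; Manoj 3/25; Usha 3/25; Yamini 3/25

There is no surviving spouse, so the entire estate passes to Omkar's descendants per capita at each generation.
At generation 1 (Jayant, Sarita, Falguni, Hemant, Girish) there are 5 shares of (1)/5 = 1/5 each.
Living: Jayant and Falguni — each takes 1/5.
Deceased: Sarita, Hemant, and Girish. Their combined 3/5 is pooled and carried to generation 2.
At generation 2 (Usha, Yamini, Manoj, Bhavna, Lakshmi) there are 5 shares of (3/5)/5 = 3/25 each.
Living: Usha, Yamini, Manoj, Bhavna, and Lakshmi — each takes 3/25.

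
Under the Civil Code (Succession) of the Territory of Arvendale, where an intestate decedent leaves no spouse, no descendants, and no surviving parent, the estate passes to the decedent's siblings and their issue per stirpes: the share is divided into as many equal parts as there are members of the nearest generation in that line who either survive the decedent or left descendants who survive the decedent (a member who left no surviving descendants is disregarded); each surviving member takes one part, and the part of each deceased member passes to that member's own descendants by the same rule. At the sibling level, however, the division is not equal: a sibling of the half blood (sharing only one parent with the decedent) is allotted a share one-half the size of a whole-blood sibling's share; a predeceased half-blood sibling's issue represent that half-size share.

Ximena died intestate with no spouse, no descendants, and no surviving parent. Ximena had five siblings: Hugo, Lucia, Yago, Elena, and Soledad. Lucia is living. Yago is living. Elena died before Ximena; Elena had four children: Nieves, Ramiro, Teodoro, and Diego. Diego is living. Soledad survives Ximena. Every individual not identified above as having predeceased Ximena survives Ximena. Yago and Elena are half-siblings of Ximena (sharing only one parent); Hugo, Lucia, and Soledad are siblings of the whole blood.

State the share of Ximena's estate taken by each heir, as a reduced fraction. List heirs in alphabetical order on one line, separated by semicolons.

No spouse, descendants, or parent survives, so the estate passes to Ximena's siblings per stirpes.
Half-blood siblings count for one-half the weight of whole-blood siblings at the initial division.
Dividing 1 in proportion to weights (total weight 4): Hugo (weight 1) → 1/4; Lucia (weight 1) → 1/4; Yago (weight 1/2) → 1/8; Elena (weight 1/2) → 1/8; Soledad (weight 1) → 1/4.
Hugo is living and takes 1/4.
Lucia is living and takes 1/4.
Yago is living and takes 1/8.
Elena predeceased; the 1/8 allotted to Elena's branch passes to Elena's issue by representation.
The 1/8 is divided into 4 equal shares of 1/32 among Nieves, Ramiro, Teodoro, Diego.
Nieves is living and takes 1/32.
Ramiro is living and takes 1/32.
Teodoro is living and takes 1/32.
Diego is living and takes 1/32.
Soledad is living and takes 1/4.

Diego 1/32; Hugo 1/4; Lucia 1/4; Nieves 1/32; Ramiro 1/32; Soledad 1/4; Teodoro 1/32; Yago 1/8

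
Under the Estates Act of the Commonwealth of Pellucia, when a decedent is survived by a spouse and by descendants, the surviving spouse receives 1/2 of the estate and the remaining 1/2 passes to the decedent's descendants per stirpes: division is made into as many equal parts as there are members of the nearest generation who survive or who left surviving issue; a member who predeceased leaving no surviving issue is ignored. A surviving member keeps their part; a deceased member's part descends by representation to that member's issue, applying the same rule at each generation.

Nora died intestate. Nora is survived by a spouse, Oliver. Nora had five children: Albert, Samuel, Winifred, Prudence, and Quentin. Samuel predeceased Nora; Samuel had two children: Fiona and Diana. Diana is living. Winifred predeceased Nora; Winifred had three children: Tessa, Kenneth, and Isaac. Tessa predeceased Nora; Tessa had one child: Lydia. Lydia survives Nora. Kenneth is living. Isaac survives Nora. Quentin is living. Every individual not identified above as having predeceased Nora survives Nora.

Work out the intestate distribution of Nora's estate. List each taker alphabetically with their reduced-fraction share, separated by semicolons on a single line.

Albert 1/10; Diana 1/20; Fiona 1/20; Isaac 1/30; Kenneth 1/30; Lydia 1/30; Oliver 1/2; Prudence 1/10; Quentin 1/10

Oliver, as surviving spouse, takes 1/2.
The remaining 1/2 passes to Nora's descendants per stirpes.
The 1/2 is divided into 5 equal shares of 1/10 among Albert, Samuel, Winifred, Prudence, Quentin.
Albert is living and takes 1/10.
Samuel predeceased; the 1/10 allotted to Samuel's branch passes to Samuel's issue by representation.
The 1/10 is divided into 2 equal shares of 1/20 among Fiona, Diana.
Fiona is living and takes 1/20.
Diana is living and takes 1/20.
Winifred predeceased; the 1/10 allotted to Winifred's branch passes to Winifred's issue by representation.
The 1/10 is divided into 3 equal shares of 1/30 among Tessa, Kenneth, Isaac.
Tessa predeceased; the 1/30 allotted to Tessa's branch passes to Tessa's issue by representation.
Lydia is the sole taker at this level and receives the full 1/30.
Kenneth is living and takes 1/30.
Isaac is living and takes 1/30.
Prudence is living and takes 1/10.
Quentin is living and takes 1/10.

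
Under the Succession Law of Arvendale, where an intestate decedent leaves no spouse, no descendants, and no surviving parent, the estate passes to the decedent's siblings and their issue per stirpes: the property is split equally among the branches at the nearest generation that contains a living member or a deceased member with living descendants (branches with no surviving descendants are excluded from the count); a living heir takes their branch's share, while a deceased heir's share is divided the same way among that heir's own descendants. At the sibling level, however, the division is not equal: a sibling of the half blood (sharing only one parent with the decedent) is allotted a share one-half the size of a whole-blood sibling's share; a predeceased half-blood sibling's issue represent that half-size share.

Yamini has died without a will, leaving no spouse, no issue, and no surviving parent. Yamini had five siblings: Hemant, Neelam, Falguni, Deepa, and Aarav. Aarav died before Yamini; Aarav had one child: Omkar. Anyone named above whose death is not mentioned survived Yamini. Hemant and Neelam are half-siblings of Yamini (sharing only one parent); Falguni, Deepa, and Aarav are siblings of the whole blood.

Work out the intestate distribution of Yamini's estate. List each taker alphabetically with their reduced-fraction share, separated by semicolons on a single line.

No spouse, descendants, or parent survives, so the estate passes to Yamini's siblings per stirpes.
Half-blood siblings count for one-half the weight of whole-blood siblings at the initial division.
Dividing 1 in proportion to weights (total weight 4): Hemant (weight 1/2) → 1/8; Neelam (weight 1/2) → 1/8; Falguni (weight 1) → 1/4; Deepa (weight 1) → 1/4; Aarav (weight 1) → 1/4.
Hemant is living and takes 1/8.
Neelam is living and takes 1/8.
Falguni is living and takes 1/4.
Deepa is living and takes 1/4.
Aarav predeceased; the 1/4 allotted to Aarav's branch passes to Aarav's issue by representation.
Omkar is the sole taker at this level and receives the full 1/4.

Deepa 1/4; Falguni 1/4; Hemant 1/8; Neelam 1/8; Omkar 1/4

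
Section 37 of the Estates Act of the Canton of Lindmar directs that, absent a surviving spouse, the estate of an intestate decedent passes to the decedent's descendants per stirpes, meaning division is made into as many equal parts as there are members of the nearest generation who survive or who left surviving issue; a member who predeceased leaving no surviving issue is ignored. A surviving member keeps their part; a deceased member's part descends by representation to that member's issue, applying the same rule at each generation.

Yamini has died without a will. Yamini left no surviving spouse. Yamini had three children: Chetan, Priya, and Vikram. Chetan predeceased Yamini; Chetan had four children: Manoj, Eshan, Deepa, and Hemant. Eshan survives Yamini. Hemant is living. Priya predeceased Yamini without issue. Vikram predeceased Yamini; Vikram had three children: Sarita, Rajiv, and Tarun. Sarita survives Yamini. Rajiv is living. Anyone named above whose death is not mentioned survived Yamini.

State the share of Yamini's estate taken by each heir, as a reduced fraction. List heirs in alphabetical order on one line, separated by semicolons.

There is no surviving spouse, so the entire estate passes to Yamini's descendants per stirpes.
Priya left no surviving issue, so that branch lapses and is disregarded.
The estate is divided into 2 equal shares of 1/2 among Chetan, Vikram.
Chetan predeceased; the 1/2 allotted to Chetan's branch passes to Chetan's issue by representation.
The 1/2 is divided into 4 equal shares of 1/8 among Manoj, Eshan, Deepa, Hemant.
Manoj is living and takes 1/8.
Eshan is living and takes 1/8.
Deepa is living and takes 1/8.
Hemant is living and takes 1/8.
Vikram predeceased; the 1/2 allotted to Vikram's branch passes to Vikram's issue by representation.
The 1/2 is divided into 3 equal shares of 1/6 among Sarita, Rajiv, Tarun.
Sarita is living and takes 1/6.
Rajiv is living and takes 1/6.
Tarun is living and takes 1/6.

Deepa 1/8; Eshan 1/8; Hemant 1/8; Manoj 1/8; Rajiv 1/6; Sarita 1/6; Tarun 1/6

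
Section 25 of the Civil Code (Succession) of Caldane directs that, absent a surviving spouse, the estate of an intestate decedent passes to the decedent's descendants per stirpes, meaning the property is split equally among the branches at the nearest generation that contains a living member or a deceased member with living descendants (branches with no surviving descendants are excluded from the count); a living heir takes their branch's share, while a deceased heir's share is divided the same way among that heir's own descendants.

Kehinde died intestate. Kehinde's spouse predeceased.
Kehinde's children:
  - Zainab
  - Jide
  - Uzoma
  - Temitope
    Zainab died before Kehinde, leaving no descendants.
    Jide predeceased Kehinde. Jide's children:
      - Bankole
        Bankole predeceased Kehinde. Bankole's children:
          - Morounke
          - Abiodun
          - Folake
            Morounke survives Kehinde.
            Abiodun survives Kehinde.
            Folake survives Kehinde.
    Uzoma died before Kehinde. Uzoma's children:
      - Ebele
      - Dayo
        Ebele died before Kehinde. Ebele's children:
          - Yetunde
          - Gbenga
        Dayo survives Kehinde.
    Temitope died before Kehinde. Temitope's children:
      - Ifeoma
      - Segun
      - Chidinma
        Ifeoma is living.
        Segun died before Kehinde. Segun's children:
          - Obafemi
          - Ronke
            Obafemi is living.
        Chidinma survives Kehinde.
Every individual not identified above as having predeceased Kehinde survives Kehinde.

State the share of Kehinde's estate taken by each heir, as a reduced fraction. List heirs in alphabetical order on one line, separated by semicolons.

Abiodun 1/9; Chidinma 1/9; Dayo 1/6; Folake 1/9; Gbenga 1/12; Ifeoma 1/9; Morounke 1/9; Obafemi 1/18; Ronke 1/18; Yetunde 1/12

There is no surviving spouse, so the entire estate passes to Kehinde's descendants per stirpes.
Zainab left no surviving issue, so that branch lapses and is disregarded.
The estate is divided into 3 equal shares of 1/3 among Jide, Uzoma, Temitope.
Jide predeceased; the 1/3 allotted to Jide's branch passes to Jide's issue by representation.
Bankole's line is the sole branch at this level, so the full 1/3 passes to Bankole's issue by representation.
The 1/3 is divided into 3 equal shares of 1/9 among Morounke, Abiodun, Folake.
Morounke is living and takes 1/9.
Abiodun is living and takes 1/9.
Folake is living and takes 1/9.
Uzoma predeceased; the 1/3 allotted to Uzoma's branch passes to Uzoma's issue by representation.
The 1/3 is divided into 2 equal shares of 1/6 among Ebele, Dayo.
Ebele predeceased; the 1/6 allotted to Ebele's branch passes to Ebele's issue by representation.
The 1/6 is divided into 2 equal shares of 1/12 among Yetunde, Gbenga.
Yetunde is living and takes 1/12.
Gbenga is living and takes 1/12.
Dayo is living and takes 1/6.
Temitope predeceased; the 1/3 allotted to Temitope's branch passes to Temitope's issue by representation.
The 1/3 is divided into 3 equal shares of 1/9 among Ifeoma, Segun, Chidinma.
Ifeoma is living and takes 1/9.
Segun predeceased; the 1/9 allotted to Segun's branch passes to Segun's issue by representation.
The 1/9 is divided into 2 equal shares of 1/18 among Obafemi, Ronke.
Obafemi is living and takes 1/18.
Ronke is living and takes 1/18.
Chidinma is living and takes 1/9.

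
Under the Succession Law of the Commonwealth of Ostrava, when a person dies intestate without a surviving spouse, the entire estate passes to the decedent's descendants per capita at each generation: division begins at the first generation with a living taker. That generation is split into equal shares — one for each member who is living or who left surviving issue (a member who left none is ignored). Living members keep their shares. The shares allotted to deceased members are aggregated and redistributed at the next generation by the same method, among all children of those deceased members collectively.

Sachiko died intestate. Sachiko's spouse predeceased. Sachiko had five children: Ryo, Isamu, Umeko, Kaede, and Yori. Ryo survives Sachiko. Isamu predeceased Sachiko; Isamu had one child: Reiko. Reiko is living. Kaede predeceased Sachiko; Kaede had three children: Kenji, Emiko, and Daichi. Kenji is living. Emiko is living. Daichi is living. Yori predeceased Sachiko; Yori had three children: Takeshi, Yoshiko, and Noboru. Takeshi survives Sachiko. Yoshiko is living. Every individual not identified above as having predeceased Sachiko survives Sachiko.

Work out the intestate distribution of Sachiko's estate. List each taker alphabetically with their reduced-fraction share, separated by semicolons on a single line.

There is no surviving spouse, so the entire estate passes to Sachiko's descendants per capita at each generation.
At generation 1 (Ryo, Isamu, Umeko, Kaede, Yori) there are 5 shares of (1)/5 = 1/5 each.
Living: Ryo and Umeko — each takes 1/5.
Deceased: Isamu, Kaede, and Yori. Their combined 3/5 is pooled and carried to generation 2.
At generation 2 (Reiko, Kenji, Emiko, Daichi, Takeshi, Yoshiko, Noboru) there are 7 shares of (3/5)/7 = 3/35 each.
Living: Reiko, Kenji, Emiko, Daichi, Takeshi, Yoshiko, and Noboru — each takes 3/35.

Daichi 3/35; Emiko 3/35; Kenji 3/35; Noboru 3/35; Reiko 3/35; Ryo 1/5; Takeshi 3/35; Umeko 1/5; Yoshiko 3/35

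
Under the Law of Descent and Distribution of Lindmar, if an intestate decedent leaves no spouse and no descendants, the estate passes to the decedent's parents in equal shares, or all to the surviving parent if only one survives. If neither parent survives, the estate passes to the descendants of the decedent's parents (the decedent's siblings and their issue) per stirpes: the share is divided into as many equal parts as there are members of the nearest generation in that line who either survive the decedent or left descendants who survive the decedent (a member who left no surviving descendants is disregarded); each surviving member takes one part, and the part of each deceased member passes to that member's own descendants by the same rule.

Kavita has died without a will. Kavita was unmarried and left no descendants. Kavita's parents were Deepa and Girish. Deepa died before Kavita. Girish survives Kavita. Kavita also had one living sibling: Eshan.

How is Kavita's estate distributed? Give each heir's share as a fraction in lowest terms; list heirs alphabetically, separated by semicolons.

Girish 1

Only one parent, Girish, survives, so Girish takes the entire estate. The siblings take nothing because a surviving parent has priority.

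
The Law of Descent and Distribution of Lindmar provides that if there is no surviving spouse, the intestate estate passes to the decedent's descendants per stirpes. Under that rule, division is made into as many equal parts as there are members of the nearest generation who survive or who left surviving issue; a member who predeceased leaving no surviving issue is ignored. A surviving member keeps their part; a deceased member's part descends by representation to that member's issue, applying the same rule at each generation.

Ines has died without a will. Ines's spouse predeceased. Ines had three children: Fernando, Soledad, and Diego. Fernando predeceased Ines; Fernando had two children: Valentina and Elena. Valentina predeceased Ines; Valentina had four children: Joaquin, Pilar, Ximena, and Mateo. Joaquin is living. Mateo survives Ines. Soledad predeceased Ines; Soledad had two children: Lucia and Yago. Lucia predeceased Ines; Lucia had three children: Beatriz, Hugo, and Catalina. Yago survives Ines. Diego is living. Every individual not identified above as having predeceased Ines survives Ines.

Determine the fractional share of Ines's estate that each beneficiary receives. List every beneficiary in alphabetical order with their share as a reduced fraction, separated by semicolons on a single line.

There is no surviving spouse, so the entire estate passes to Ines's descendants per stirpes.
The estate is divided into 3 equal shares of 1/3 among Fernando, Soledad, Diego.
Fernando predeceased; the 1/3 allotted to Fernando's branch passes to Fernando's issue by representation.
The 1/3 is divided into 2 equal shares of 1/6 among Valentina, Elena.
Valentina predeceased; the 1/6 allotted to Valentina's branch passes to Valentina's issue by representation.
The 1/6 is divided into 4 equal shares of 1/24 among Joaquin, Pilar, Ximena, Mateo.
Joaquin is living and takes 1/24.
Pilar is living and takes 1/24.
Ximena is living and takes 1/24.
Mateo is living and takes 1/24.
Elena is living and takes 1/6.
Soledad predeceased; the 1/3 allotted to Soledad's branch passes to Soledad's issue by representation.
The 1/3 is divided into 2 equal shares of 1/6 among Lucia, Yago.
Lucia predeceased; the 1/6 allotted to Lucia's branch passes to Lucia's issue by representation.
The 1/6 is divided into 3 equal shares of 1/18 among Beatriz, Hugo, Catalina.
Beatriz is living and takes 1/18.
Hugo is living and takes 1/18.
Catalina is living and takes 1/18.
Yago is living and takes 1/6.
Diego is living and takes 1/3.

Beatriz 1/18; Catalina 1/18; Diego 1/3; Elena 1/6; Hugo 1/18; Joaquin 1/24; Mateo 1/24; Pilar 1/24; Ximena 1/24; Yago 1/6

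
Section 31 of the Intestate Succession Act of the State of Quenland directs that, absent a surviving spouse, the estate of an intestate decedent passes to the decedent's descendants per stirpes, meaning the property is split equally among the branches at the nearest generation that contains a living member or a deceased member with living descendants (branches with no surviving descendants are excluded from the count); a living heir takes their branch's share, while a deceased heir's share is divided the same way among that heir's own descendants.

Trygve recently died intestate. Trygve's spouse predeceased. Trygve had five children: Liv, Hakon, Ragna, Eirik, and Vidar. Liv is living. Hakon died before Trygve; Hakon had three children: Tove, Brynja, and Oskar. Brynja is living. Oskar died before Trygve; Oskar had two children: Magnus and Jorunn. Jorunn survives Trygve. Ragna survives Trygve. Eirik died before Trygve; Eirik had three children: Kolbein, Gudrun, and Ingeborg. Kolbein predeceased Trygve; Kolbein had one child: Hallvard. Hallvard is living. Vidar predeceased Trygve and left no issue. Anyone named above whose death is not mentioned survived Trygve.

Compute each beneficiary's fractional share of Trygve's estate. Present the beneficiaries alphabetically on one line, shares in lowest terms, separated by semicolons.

There is no surviving spouse, so the entire estate passes to Trygve's descendants per stirpes.
Vidar left no surviving issue, so that branch lapses and is disregarded.
The estate is divided into 4 equal shares of 1/4 among Liv, Hakon, Ragna, Eirik.
Liv is living and takes 1/4.
Hakon predeceased; the 1/4 allotted to Hakon's branch passes to Hakon's issue by representation.
The 1/4 is divided into 3 equal shares of 1/12 among Tove, Brynja, Oskar.
Tove is living and takes 1/12.
Brynja is living and takes 1/12.
Oskar predeceased; the 1/12 allotted to Oskar's branch passes to Oskar's issue by representation.
The 1/12 is divided into 2 equal shares of 1/24 among Magnus, Jorunn.
Magnus is living and takes 1/24.
Jorunn is living and takes 1/24.
Ragna is living and takes 1/4.
Eirik predeceased; the 1/4 allotted to Eirik's branch passes to Eirik's issue by representation.
The 1/4 is divided into 3 equal shares of 1/12 among Kolbein, Gudrun, Ingeborg.
Kolbein predeceased; the 1/12 allotted to Kolbein's branch passes to Kolbein's issue by representation.
Hallvard is the sole taker at this level and receives the full 1/12.
Gudrun is living and takes 1/12.
Ingeborg is living and takes 1/12.

Brynja 1/12; Gudrun 1/12; Hallvard 1/12; Ingeborg 1/12; Jorunn 1/24; Liv 1/4; Magnus 1/24; Ragna 1/4; Tove 1/12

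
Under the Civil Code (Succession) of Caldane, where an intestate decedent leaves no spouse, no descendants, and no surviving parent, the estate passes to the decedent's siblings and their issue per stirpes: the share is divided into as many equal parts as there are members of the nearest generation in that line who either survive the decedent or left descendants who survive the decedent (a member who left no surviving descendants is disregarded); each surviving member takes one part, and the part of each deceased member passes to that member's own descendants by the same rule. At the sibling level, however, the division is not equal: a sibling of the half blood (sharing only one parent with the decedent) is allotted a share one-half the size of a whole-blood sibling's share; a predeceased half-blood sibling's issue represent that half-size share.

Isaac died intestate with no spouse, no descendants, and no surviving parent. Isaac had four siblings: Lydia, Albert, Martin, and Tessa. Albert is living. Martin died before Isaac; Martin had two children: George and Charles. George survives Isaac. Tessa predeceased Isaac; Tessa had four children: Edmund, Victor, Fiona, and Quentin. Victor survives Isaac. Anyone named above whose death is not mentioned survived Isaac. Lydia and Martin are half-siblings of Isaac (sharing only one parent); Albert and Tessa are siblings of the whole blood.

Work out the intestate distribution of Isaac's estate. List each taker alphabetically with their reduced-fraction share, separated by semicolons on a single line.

Albert 1/3; Charles 1/12; Edmund 1/12; Fiona 1/12; George 1/12; Lydia 1/6; Quentin 1/12; Victor 1/12

No spouse, descendants, or parent survives, so the estate passes to Isaac's siblings per stirpes.
Half-blood siblings count for one-half the weight of whole-blood siblings at the initial division.
Dividing 1 in proportion to weights (total weight 3): Lydia (weight 1/2) → 1/6; Albert (weight 1) → 1/3; Martin (weight 1/2) → 1/6; Tessa (weight 1) → 1/3.
Lydia is living and takes 1/6.
Albert is living and takes 1/3.
Martin predeceased; the 1/6 allotted to Martin's branch passes to Martin's issue by representation.
The 1/6 is divided into 2 equal shares of 1/12 among George, Charles.
George is living and takes 1/12.
Charles is living and takes 1/12.
Tessa predeceased; the 1/3 allotted to Tessa's branch passes to Tessa's issue by representation.
The 1/3 is divided into 4 equal shares of 1/12 among Edmund, Victor, Fiona, Quentin.
Edmund is living and takes 1/12.
Victor is living and takes 1/12.
Fiona is living and takes 1/12.
Quentin is living and takes 1/12.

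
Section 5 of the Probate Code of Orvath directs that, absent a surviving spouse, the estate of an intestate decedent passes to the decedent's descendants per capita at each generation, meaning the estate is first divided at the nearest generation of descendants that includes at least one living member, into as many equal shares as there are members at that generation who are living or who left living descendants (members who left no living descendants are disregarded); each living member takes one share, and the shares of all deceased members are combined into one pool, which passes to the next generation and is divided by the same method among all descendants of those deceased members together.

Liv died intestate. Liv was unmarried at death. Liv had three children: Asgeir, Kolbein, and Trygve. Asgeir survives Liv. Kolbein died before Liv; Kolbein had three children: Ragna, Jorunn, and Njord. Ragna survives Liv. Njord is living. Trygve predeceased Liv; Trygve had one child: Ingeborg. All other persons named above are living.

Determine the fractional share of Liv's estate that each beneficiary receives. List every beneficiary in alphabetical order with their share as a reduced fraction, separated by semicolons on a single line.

Asgeir 1/3; Ingeborg 1/6; Jorunn 1/6; Njord 1/6; Ragna 1/6

There is no surviving spouse, so the entire estate passes to Liv's descendants per capita at each generation.
At generation 1 (Asgeir, Kolbein, Trygve) there are 3 shares of (1)/3 = 1/3 each.
Living: Asgeir — each takes 1/3.
Deceased: Kolbein and Trygve. Their combined 2/3 is pooled and carried to generation 2.
At generation 2 (Ragna, Jorunn, Njord, Ingeborg) there are 4 shares of (2/3)/4 = 1/6 each.
Living: Ragna, Jorunn, Njord, and Ingeborg — each takes 1/6.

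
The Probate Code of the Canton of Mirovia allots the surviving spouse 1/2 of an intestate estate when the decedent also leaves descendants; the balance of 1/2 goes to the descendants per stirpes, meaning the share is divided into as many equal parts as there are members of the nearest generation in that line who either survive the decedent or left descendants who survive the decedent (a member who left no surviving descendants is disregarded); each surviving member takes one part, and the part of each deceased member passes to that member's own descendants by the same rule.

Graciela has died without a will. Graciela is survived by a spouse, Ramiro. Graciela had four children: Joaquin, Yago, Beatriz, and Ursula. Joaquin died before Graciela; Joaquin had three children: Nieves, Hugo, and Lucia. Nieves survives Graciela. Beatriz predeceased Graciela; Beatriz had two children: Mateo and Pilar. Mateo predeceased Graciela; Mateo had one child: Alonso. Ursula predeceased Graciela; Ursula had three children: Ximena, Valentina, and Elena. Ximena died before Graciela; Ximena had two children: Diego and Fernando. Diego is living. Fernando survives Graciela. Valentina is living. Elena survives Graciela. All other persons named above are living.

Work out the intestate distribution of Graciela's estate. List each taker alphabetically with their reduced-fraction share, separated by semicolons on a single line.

Ramiro, as surviving spouse, takes 1/2.
The remaining 1/2 passes to Graciela's descendants per stirpes.
The 1/2 is divided into 4 equal shares of 1/8 among Joaquin, Yago, Beatriz, Ursula.
Joaquin predeceased; the 1/8 allotted to Joaquin's branch passes to Joaquin's issue by representation.
The 1/8 is divided into 3 equal shares of 1/24 among Nieves, Hugo, Lucia.
Nieves is living and takes 1/24.
Hugo is living and takes 1/24.
Lucia is living and takes 1/24.
Yago is living and takes 1/8.
Beatriz predeceased; the 1/8 allotted to Beatriz's branch passes to Beatriz's issue by representation.
The 1/8 is divided into 2 equal shares of 1/16 among Mateo, Pilar.
Mateo predeceased; the 1/16 allotted to Mateo's branch passes to Mateo's issue by representation.
Alonso is the sole taker at this level and receives the full 1/16.
Pilar is living and takes 1/16.
Ursula predeceased; the 1/8 allotted to Ursula's branch passes to Ursula's issue by representation.
The 1/8 is divided into 3 equal shares of 1/24 among Ximena, Valentina, Elena.
Ximena predeceased; the 1/24 allotted to Ximena's branch passes to Ximena's issue by representation.
The 1/24 is divided into 2 equal shares of 1/48 among Diego, Fernando.
Diego is living and takes 1/48.
Fernando is living and takes 1/48.
Valentina is living and takes 1/24.
Elena is living and takes 1/24.

Alonso 1/16; Diego 1/48; Elena 1/24; Fernando 1/48; Hugo 1/24; Lucia 1/24; Nieves 1/24; Pilar 1/16; Ramiro 1/2; Valentina 1/24; Yago 1/8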